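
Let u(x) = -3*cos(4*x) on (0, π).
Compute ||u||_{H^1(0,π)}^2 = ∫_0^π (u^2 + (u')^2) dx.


||u||_{H^1(0,π)}^2 = 153*π/2

u'(x) = 12*sin(4*x).
Expand u² and (u')² and integrate term by term on (0, π), using: for integers n ≥ 1, ∫_0^π sin²(nx) dx = ∫_0^π cos²(nx) dx = π/2; for n ≠ n', ∫_0^π sin(nx)sin(n'x) dx = ∫_0^π cos(nx)cos(n'x) dx = 0; and by product-to-sum, ∫_0^π sin(nx)cos(n'x) dx = ½∫_0^π [sin((n+n')x) + sin((n−n')x)] dx, which is 0 when n+n' is even and 2n/(n²−n'²) when n+n' is odd (it need not vanish on (0, π)).
  u² squared terms: (-3)²·∫cos(4x)² dx = 9·π/2 = 9*π/2.
  So ∫_0^π u² dx = 9*π/2.
  (u')² squared terms: (12)²·∫sin(4x)² dx = 144·π/2 = 72*π.
  So ∫_0^π (u')² dx = 72*π.
||u||_{H^1}^2 = (9*π/2) + (72*π) = 153*π/2.


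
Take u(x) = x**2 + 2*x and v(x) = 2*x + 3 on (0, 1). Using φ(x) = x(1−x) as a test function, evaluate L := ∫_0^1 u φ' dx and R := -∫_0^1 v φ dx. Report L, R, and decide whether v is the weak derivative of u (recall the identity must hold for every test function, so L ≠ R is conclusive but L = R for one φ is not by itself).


LHS = -1/2, RHS = -2/3. No, v is not the weak derivative of u.

u(x) = x**2 + 2*x, classical derivative u'(x) = 2*x + 2.
φ(x) = x(1−x), so φ'(x) = 1 - 2*x.
Note φ(0) = φ(1) = 0, so the boundary term u·φ vanishes.
LHS = ∫_0^1 u(x) φ'(x) dx = ∫_0^1 (-2*x^3 - 3*x^2 + 2*x) dx. Term by term:
  ∫_0^1 -2*x^3 dx = -1/2;  ∫_0^1 -3*x^2 dx = -1;  ∫_0^1 2*x dx = 1.
Sum: -1/2 − 1 + 1 = -1/2.
So LHS = -1/2.
∫_0^1 v(x) φ(x) dx = ∫_0^1 (-2*x^3 - x^2 + 3*x) dx. Term by term:
  ∫_0^1 -2*x^3 dx = -1/2;  ∫_0^1 -x^2 dx = -1/3;  ∫_0^1 3*x dx = 3/2.
Sum: -1/2 − 1/3 + 3/2 = 2/3.
So RHS = -∫_0^1 v(x) φ(x) dx = -2/3.
LHS − RHS = 1/6 ≠ 0, so the identity fails.
(For a valid weak derivative the identity must hold for EVERY test function, in particular this one. The failure shows v is NOT the weak derivative of u.)
Correct weak derivative would be u'(x) = 2*x + 2.


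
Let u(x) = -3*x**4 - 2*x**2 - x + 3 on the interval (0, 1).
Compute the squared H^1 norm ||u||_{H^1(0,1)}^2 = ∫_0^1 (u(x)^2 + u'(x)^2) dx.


||u||_{H^1}^2 = 6337/105

The H^1 norm (squared) on an interval (0, L) is
  ||u||_{H^1}^2 = ∫_0^L u(x)^2 dx + ∫_0^L u'(x)^2 dx.
Compute u'(x) = -12*x**3 - 4*x - 1.
Then u(x)^2 = 9*x**8 + 12*x**6 + 6*x**5 - 14*x**4 + 4*x**3 - 11*x**2 - 6*x + 9 and u'(x)^2 = 144*x**6 + 96*x**4 + 24*x**3 + 16*x**2 + 8*x + 1.
Integrate each monomial from 0 to 1 using ∫_0^1 c·x^n dx = c·1^(n+1)/(n+1):
  ∫_0^1 u(x)^2 dx = ∫_0^1 (9*x^8 + 12*x^6 + 6*x^5 - 14*x^4 + 4*x^3 - 11*x^2 - 6*x + 9) dx. Term by term:
    ∫_0^1 9*x^8 dx = 1;  ∫_0^1 12*x^6 dx = 12/7;  ∫_0^1 6*x^5 dx = 1;
    ∫_0^1 -14*x^4 dx = -14/5;  ∫_0^1 4*x^3 dx = 1;  ∫_0^1 -11*x^2 dx = -11/3;
    ∫_0^1 -6*x dx = -3;  ∫_0^1 9 dx = 9.
  Sum: 1 + 12/7 + 1 − 14/5 + 1 − 11/3 − 3 + 9 = 446/105.
  ∫_0^1 u'(x)^2 dx = ∫_0^1 (144*x^6 + 96*x^4 + 24*x^3 + 16*x^2 + 8*x + 1) dx. Term by term:
    ∫_0^1 144*x^6 dx = 144/7;  ∫_0^1 96*x^4 dx = 96/5;  ∫_0^1 24*x^3 dx = 6;
    ∫_0^1 16*x^2 dx = 16/3;  ∫_0^1 8*x dx = 4;  ∫_0^1 1 dx = 1.
  Sum: 144/7 + 96/5 + 6 + 16/3 + 4 + 1 = 5891/105.
Adding: ||u||_{H^1}^2 = 446/105 + 5891/105 = 6337/105.


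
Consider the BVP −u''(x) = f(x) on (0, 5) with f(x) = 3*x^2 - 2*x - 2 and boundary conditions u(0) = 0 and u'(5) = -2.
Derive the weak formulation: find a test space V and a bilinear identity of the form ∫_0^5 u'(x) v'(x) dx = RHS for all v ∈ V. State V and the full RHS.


V = {v ∈ H^1(0, 5) : v(0) = 0} (test functions vanish at x = 0 where u is specified); weak form: ∫_0^5 u'v' dx = ∫_0^5 (3*x^2 - 2*x - 2) v dx − 2·v(5) for all v ∈ V.

Multiply both sides by a test function v and integrate from 0 to 5:
  ∫_0^5 −u''(x) v(x) dx = ∫_0^5 f(x) v(x) dx.
Integrate the LHS by parts once:
  ∫_0^5 −u'' v dx = −[u'(x) v(x)]_0^5 + ∫_0^5 u'(x) v'(x) dx.
Thus ∫_0^5 u'(x) v'(x) dx = ∫_0^5 f(x) v(x) dx + [u'(x) v(x)]_0^5.
Choose V so that boundary terms are either known or forced to vanish.
Mixed BC: u(0) = 0 (Dirichlet) and u'(5) = -2 (Neumann). Define V = {v ∈ H^1(0, 5) : v(0) = 0}. Then [u' v]_0^5 = u'(5)·v(5) − u'(0)·0 = − 2·v(5).
Weak formulation: find u (satisfying any essential BC) such that ∫_0^5 u'(x) v'(x) dx = ∫_0^5 f v dx − 2·v(5) for all v ∈ V (Dirichlet at 0 absorbed into V; Neumann datum at x = 5 contributes the boundary term).
Substituting f(x) = 3*x^2 - 2*x - 2, the right-hand side is ∫_0^5 (3*x^2 - 2*x - 2) v dx − 2·v(5).


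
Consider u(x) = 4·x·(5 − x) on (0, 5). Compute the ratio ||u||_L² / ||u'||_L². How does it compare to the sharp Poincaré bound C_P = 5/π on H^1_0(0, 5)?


||u||_L² / ||u'||_L² = sqrt(10)/2 < C_P = 5/π.

u(x) = 4·x·(5 − x), so u'(x) = 20 - 8*x.
u(x) = 4·x·(5 − x) vanishes at x = 0 and x = 5, so u ∈ H^1_0(0, 5). Differentiate via the product rule and integrate the resulting polynomials term by term.
  ∫_0^5 u² dx = ∫_0^5 (16*x^4 - 160*x^3 + 400*x^2) dx. Term by term:
    ∫_0^5 16*x^4 dx = 10000;  ∫_0^5 -160*x^3 dx = -25000;  ∫_0^5 400*x^2 dx = 50000/3.
  Sum: 10000 − 25000 + 50000/3 = 5000/3.
  ∫_0^5 (u')² dx = ∫_0^5 (64*x^2 - 320*x + 400) dx. Term by term:
    ∫_0^5 64*x^2 dx = 8000/3;  ∫_0^5 -320*x dx = -4000;  ∫_0^5 400 dx = 2000.
  Sum: 8000/3 − 4000 + 2000 = 2000/3.
∫_0^5 u² dx = 5000/3, so ||u||_L² = 50*sqrt(6)/3.
∫_0^5 (u')² dx = 2000/3, so ||u'||_L² = 20*sqrt(15)/3.
Ratio ||u||_L² / ||u'||_L² = sqrt(10)/2.
Sharp Poincaré constant on H^1_0(0, 5) is C_P = L/π = 5/π, achieved by sin(π/5·x).
A polynomial bump cannot attain the sharp Poincaré constant (only the first sine eigenfunction does), so the ratio is strictly less than C_P, consistent with ||u||_L² ≤ C_P ||u'||_L².


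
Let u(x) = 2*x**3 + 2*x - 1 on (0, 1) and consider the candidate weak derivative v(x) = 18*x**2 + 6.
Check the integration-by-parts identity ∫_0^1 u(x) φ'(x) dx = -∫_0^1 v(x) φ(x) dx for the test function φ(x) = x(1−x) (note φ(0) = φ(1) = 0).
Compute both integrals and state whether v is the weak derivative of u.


LHS = -19/30, RHS = -19/10. No, v is not the weak derivative of u.

u(x) = 2*x**3 + 2*x - 1, classical derivative u'(x) = 6*x**2 + 2.
φ(x) = x(1−x), so φ'(x) = 1 - 2*x.
Note φ(0) = φ(1) = 0, so the boundary term u·φ vanishes.
LHS = ∫_0^1 u(x) φ'(x) dx = ∫_0^1 (-4*x^4 + 2*x^3 - 4*x^2 + 4*x - 1) dx. Term by term:
  ∫_0^1 -4*x^4 dx = -4/5;  ∫_0^1 2*x^3 dx = 1/2;  ∫_0^1 -4*x^2 dx = -4/3;
  ∫_0^1 4*x dx = 2;  ∫_0^1 -1 dx = -1.
Sum: -4/5 + 1/2 − 4/3 + 2 − 1 = -19/30.
So LHS = -19/30.
∫_0^1 v(x) φ(x) dx = ∫_0^1 (-18*x^4 + 18*x^3 - 6*x^2 + 6*x) dx. Term by term:
  ∫_0^1 -18*x^4 dx = -18/5;  ∫_0^1 18*x^3 dx = 9/2;  ∫_0^1 -6*x^2 dx = -2;
  ∫_0^1 6*x dx = 3.
Sum: -18/5 + 9/2 − 2 + 3 = 19/10.
So RHS = -∫_0^1 v(x) φ(x) dx = -19/10.
LHS − RHS = 19/15 ≠ 0, so the identity fails.
(For a valid weak derivative the identity must hold for EVERY test function, in particular this one. The failure shows v is NOT the weak derivative of u.)
Correct weak derivative would be u'(x) = 6*x**2 + 2.


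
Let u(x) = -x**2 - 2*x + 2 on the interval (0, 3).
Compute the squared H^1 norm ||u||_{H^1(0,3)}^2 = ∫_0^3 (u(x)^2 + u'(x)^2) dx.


||u||_{H^1}^2 = 948/5

The H^1 norm (squared) on an interval (0, L) is
  ||u||_{H^1}^2 = ∫_0^L u(x)^2 dx + ∫_0^L u'(x)^2 dx.
Compute u'(x) = -2*x - 2.
Then u(x)^2 = x**4 + 4*x**3 - 8*x + 4 and u'(x)^2 = 4*x**2 + 8*x + 4.
Integrate each monomial from 0 to 3 using ∫_0^3 c·x^n dx = c·3^(n+1)/(n+1):
  ∫_0^3 u(x)^2 dx = ∫_0^3 (x^4 + 4*x^3 - 8*x + 4) dx. Term by term:
    ∫_0^3 x^4 dx = 243/5;  ∫_0^3 4*x^3 dx = 81;  ∫_0^3 -8*x dx = -36;
    ∫_0^3 4 dx = 12.
  Sum: 243/5 + 81 − 36 + 12 = 528/5.
  ∫_0^3 u'(x)^2 dx = ∫_0^3 (4*x^2 + 8*x + 4) dx. Term by term:
    ∫_0^3 4*x^2 dx = 36;  ∫_0^3 8*x dx = 36;  ∫_0^3 4 dx = 12.
  Sum: 36 + 36 + 12 = 84.
Adding: ||u||_{H^1}^2 = 528/5 + 84 = 948/5.


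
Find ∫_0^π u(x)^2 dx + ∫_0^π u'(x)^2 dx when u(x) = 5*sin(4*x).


||u||_{H^1(0,π)}^2 = 425*π/2

u'(x) = 20*cos(4*x).
Expand u² and (u')² and integrate term by term on (0, π), using: for integers n ≥ 1, ∫_0^π sin²(nx) dx = ∫_0^π cos²(nx) dx = π/2; for n ≠ n', ∫_0^π sin(nx)sin(n'x) dx = ∫_0^π cos(nx)cos(n'x) dx = 0; and by product-to-sum, ∫_0^π sin(nx)cos(n'x) dx = ½∫_0^π [sin((n+n')x) + sin((n−n')x)] dx, which is 0 when n+n' is even and 2n/(n²−n'²) when n+n' is odd (it need not vanish on (0, π)).
  u² squared terms: (5)²·∫sin(4x)² dx = 25·π/2 = 25*π/2.
  So ∫_0^π u² dx = 25*π/2.
  (u')² squared terms: (20)²·∫cos(4x)² dx = 400·π/2 = 200*π.
  So ∫_0^π (u')² dx = 200*π.
||u||_{H^1}^2 = (25*π/2) + (200*π) = 425*π/2.


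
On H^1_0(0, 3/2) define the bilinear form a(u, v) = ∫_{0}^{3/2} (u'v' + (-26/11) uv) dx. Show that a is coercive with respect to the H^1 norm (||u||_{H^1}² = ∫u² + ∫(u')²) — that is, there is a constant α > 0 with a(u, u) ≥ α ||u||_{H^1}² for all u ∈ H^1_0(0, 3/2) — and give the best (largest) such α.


α = 2*(-117 + 22*π^2)/(11*(9 + 4*π^2))

Coercivity of a(·,·) on H^1_0(0, 3/2) means a(u, u) ≥ α ||u||_{H^1}² for every u ∈ H^1_0.
The interval has length L = 3/2, and Poincaré/coercivity depend only on L. Here a(u, u) = ∫(u')² + (-26/11)·∫u².
Here c = -26/11 < 0 with |c| < (π/L)² = 4*π^2/9, so coercivity still holds. The condition a(u,u) ≥ α||u||_{H^1}² reads (1−α)∫(u')² ≥ (α−c)∫u². Any admissible α is ≤ 1 (rapidly oscillating u have ∫u²/∫(u')² → 0), and α = 1 would force 0 ≥ (1−c)∫u², impossible since c < 1; so 1−α > 0. By the sharp Poincaré inequality on H^1_0 of an interval of length L, ∫(u')² ≥ (π/L)²∫u² with equality for the first sine mode sin(π(x−x₀)/L) (x₀ the left endpoint), so the inequality holds for all u iff (1−α)(π/L)² ≥ α − c, i.e. α ≤ ((π/L)² + c)/((π/L)² + 1) = (1 + c(L/π)²)/(1 + (L/π)²). (Direct route, valid since c ≤ 0: Poincaré gives c∫u² ≥ c(L/π)²∫(u')², so a(u,u) ≥ (1 + c(L/π)²)∫(u')², while ||u||_{H^1}² ≤ (1 + (L/π)²)∫(u')²; dividing yields the same α.) With (π/L)² = 4*π^2/9 and c = -26/11, the largest admissible constant is α = ((π/L)² + c)/((π/L)² + 1).
Simplifying, α = 2*(-117 + 22*π^2)/(11*(9 + 4*π^2)).


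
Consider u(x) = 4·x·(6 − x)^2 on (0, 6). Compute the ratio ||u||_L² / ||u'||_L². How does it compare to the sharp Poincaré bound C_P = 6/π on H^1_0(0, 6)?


||u||_L² / ||u'||_L² = 3*sqrt(14)/7 < C_P = 6/π.

u(x) = 4·x·(6 − x)^2, so u'(x) = 12*(x - 6)*(x - 2).
u(x) = 4·x·(6 − x)^2 vanishes at x = 0 and x = 6, so u ∈ H^1_0(0, 6). Differentiate via the product rule and integrate the resulting polynomials term by term.
  ∫_0^6 u² dx = ∫_0^6 (16*x^6 - 384*x^5 + 3456*x^4 - 13824*x^3 + 20736*x^2) dx. Term by term:
    ∫_0^6 16*x^6 dx = 4478976/7;  ∫_0^6 -384*x^5 dx = -2985984;  ∫_0^6 3456*x^4 dx = 26873856/5;
    ∫_0^6 -13824*x^3 dx = -4478976;  ∫_0^6 20736*x^2 dx = 1492992.
  Sum: 4478976/7 − 2985984 + 26873856/5 − 4478976 + 1492992 = 1492992/35.
  ∫_0^6 (u')² dx = ∫_0^6 (144*x^4 - 2304*x^3 + 12672*x^2 - 27648*x + 20736) dx. Term by term:
    ∫_0^6 144*x^4 dx = 1119744/5;  ∫_0^6 -2304*x^3 dx = -746496;  ∫_0^6 12672*x^2 dx = 912384;
    ∫_0^6 -27648*x dx = -497664;  ∫_0^6 20736 dx = 124416.
  Sum: 1119744/5 − 746496 + 912384 − 497664 + 124416 = 82944/5.
∫_0^6 u² dx = 1492992/35, so ||u||_L² = 864*sqrt(70)/35.
∫_0^6 (u')² dx = 82944/5, so ||u'||_L² = 288*sqrt(5)/5.
Ratio ||u||_L² / ||u'||_L² = 3*sqrt(14)/7.
Sharp Poincaré constant on H^1_0(0, 6) is C_P = L/π = 6/π, achieved by sin(π/6·x).
A polynomial bump cannot attain the sharp Poincaré constant (only the first sine eigenfunction does), so the ratio is strictly less than C_P, consistent with ||u||_L² ≤ C_P ||u'||_L².


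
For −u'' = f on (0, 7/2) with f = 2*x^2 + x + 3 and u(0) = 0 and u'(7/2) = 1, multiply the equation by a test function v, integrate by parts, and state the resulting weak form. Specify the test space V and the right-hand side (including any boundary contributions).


V = {v ∈ H^1(0, 7/2) : v(0) = 0} (test functions vanish at x = 0 where u is specified); weak form: ∫_0^7/2 u'v' dx = ∫_0^7/2 (2*x^2 + x + 3) v dx + v(7/2) for all v ∈ V.

Multiply both sides by a test function v and integrate from 0 to 7/2:
  ∫_0^7/2 −u''(x) v(x) dx = ∫_0^7/2 f(x) v(x) dx.
Integrate the LHS by parts once:
  ∫_0^7/2 −u'' v dx = −[u'(x) v(x)]_0^7/2 + ∫_0^7/2 u'(x) v'(x) dx.
Thus ∫_0^7/2 u'(x) v'(x) dx = ∫_0^7/2 f(x) v(x) dx + [u'(x) v(x)]_0^7/2.
Choose V so that boundary terms are either known or forced to vanish.
Mixed BC: u(0) = 0 (Dirichlet) and u'(7/2) = 1 (Neumann). Define V = {v ∈ H^1(0, 7/2) : v(0) = 0}. Then [u' v]_0^7/2 = u'(7/2)·v(7/2) − u'(0)·0 = v(7/2).
Weak formulation: find u (satisfying any essential BC) such that ∫_0^7/2 u'(x) v'(x) dx = ∫_0^7/2 f v dx + v(7/2) for all v ∈ V (Dirichlet at 0 absorbed into V; Neumann datum at x = 7/2 contributes the boundary term).
Substituting f(x) = 2*x^2 + x + 3, the right-hand side is ∫_0^7/2 (2*x^2 + x + 3) v dx + v(7/2).


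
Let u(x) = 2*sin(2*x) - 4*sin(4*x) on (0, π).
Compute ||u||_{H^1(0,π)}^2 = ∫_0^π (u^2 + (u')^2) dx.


||u||_{H^1(0,π)}^2 = 146*π

u'(x) = 4*cos(2*x) - 16*cos(4*x).
Expand u² and (u')² and integrate term by term on (0, π), using: for integers n ≥ 1, ∫_0^π sin²(nx) dx = ∫_0^π cos²(nx) dx = π/2; for n ≠ n', ∫_0^π sin(nx)sin(n'x) dx = ∫_0^π cos(nx)cos(n'x) dx = 0; and by product-to-sum, ∫_0^π sin(nx)cos(n'x) dx = ½∫_0^π [sin((n+n')x) + sin((n−n')x)] dx, which is 0 when n+n' is even and 2n/(n²−n'²) when n+n' is odd (it need not vanish on (0, π)).
  u² squared terms: (-4)²·∫sin(4x)² dx = 16·π/2 = 8*π;  (2)²·∫sin(2x)² dx = 4·π/2 = 2*π.
  u² cross terms: 2·(-4)·(2)·∫sin(4x)·sin(2x) dx = -16·(0) = 0.
  So ∫_0^π u² dx = 8*π + 2*π + 0 = 10*π.
  (u')² squared terms: (-16)²·∫cos(4x)² dx = 256·π/2 = 128*π;  (4)²·∫cos(2x)² dx = 16·π/2 = 8*π.
  (u')² cross terms: 2·(-16)·(4)·∫cos(4x)·cos(2x) dx = -128·(0) = 0.
  So ∫_0^π (u')² dx = 128*π + 8*π + 0 = 136*π.
||u||_{H^1}^2 = (10*π) + (136*π) = 146*π.


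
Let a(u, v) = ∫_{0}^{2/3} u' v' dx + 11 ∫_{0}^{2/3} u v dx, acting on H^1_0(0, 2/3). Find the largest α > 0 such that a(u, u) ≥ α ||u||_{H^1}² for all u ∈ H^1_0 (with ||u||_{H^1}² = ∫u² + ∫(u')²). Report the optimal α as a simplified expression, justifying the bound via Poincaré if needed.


α = 1

Coercivity of a(·,·) on H^1_0(0, 2/3) means a(u, u) ≥ α ||u||_{H^1}² for every u ∈ H^1_0.
The interval has length L = 2/3, and Poincaré/coercivity depend only on L. Here a(u, u) = ∫(u')² + (11)·∫u².
Here c = 11 ≥ 1, so a(u,u) = ∫(u')² + c∫u² ≥ ∫(u')² + ∫u² = ||u||_{H^1}², i.e. α = 1 works. No larger α is possible: a(u,u) ≥ α||u||_{H^1}² means (1−α)∫(u')² ≥ (α−c)∫u², and for the modes u_n = sin(nπ(x−x₀)/L) (x₀ the left endpoint) one has ∫u_n²/∫(u_n')² = (L/(nπ))² → 0, so a(u_n,u_n)/||u_n||_{H^1}² → 1. Hence the optimal constant is α = 1.
Therefore α = 1.


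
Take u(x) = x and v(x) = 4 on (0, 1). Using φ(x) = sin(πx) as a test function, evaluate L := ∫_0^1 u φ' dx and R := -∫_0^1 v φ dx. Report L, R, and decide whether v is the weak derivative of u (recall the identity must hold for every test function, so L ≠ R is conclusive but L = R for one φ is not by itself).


LHS = -2/π, RHS = -8/π. No, v is not the weak derivative of u.

u(x) = x, classical derivative u'(x) = 1.
φ(x) = sin(πx), so φ'(x) = π*cos(π*x).
Note φ(0) = φ(1) = 0, so the boundary term u·φ vanishes.
LHS = ∫_0^1 u(x) φ'(x) dx = ∫_0^1 (π*x*cos(π*x)) dx. Term by term:
  ∫_0^1 π*x*cos(π*x) dx = -2/π.
So LHS = -2/π.
∫_0^1 v(x) φ(x) dx = ∫_0^1 (4*sin(π*x)) dx. Term by term:
  ∫_0^1 4*sin(π*x) dx = 8/π.
So RHS = -∫_0^1 v(x) φ(x) dx = -8/π.
LHS − RHS = 6/π ≠ 0, so the identity fails.
(For a valid weak derivative the identity must hold for EVERY test function, in particular this one. The failure shows v is NOT the weak derivative of u.)
Correct weak derivative would be u'(x) = 1.


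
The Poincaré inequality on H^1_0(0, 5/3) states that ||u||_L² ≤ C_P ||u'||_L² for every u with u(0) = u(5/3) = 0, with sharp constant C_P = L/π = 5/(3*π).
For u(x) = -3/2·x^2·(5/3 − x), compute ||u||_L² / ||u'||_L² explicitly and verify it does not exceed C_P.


||u||_L² / ||u'||_L² = 5*sqrt(14)/42 < C_P = 5/(3*π).

u(x) = -3/2·x^2·(5/3 − x), so u'(x) = x*(9*x - 10)/2.
u(x) = -3/2·x^2·(5/3 − x) vanishes at x = 0 and x = 5/3, so u ∈ H^1_0(0, 5/3). Differentiate via the product rule and integrate the resulting polynomials term by term.
  ∫_0^5/3 u² dx = ∫_0^5/3 (9*x^6/4 - 15*x^5/2 + 25*x^4/4) dx. Term by term:
    ∫_0^5/3 9*x^6/4 dx = 78125/6804;  ∫_0^5/3 -15*x^5/2 dx = -78125/2916;  ∫_0^5/3 25*x^4/4 dx = 15625/972.
  Sum: 78125/6804 − 78125/2916 + 15625/972 = 15625/20412.
  ∫_0^5/3 (u')² dx = ∫_0^5/3 (81*x^4/4 - 45*x^3 + 25*x^2) dx. Term by term:
    ∫_0^5/3 81*x^4/4 dx = 625/12;  ∫_0^5/3 -45*x^3 dx = -3125/36;  ∫_0^5/3 25*x^2 dx = 3125/81.
  Sum: 625/12 − 3125/36 + 3125/81 = 625/162.
∫_0^5/3 u² dx = 15625/20412, so ||u||_L² = 125*sqrt(7)/378.
∫_0^5/3 (u')² dx = 625/162, so ||u'||_L² = 25*sqrt(2)/18.
Ratio ||u||_L² / ||u'||_L² = 5*sqrt(14)/42.
Sharp Poincaré constant on H^1_0(0, 5/3) is C_P = L/π = 5/(3*π), achieved by sin(3*π/5·x).
A polynomial bump cannot attain the sharp Poincaré constant (only the first sine eigenfunction does), so the ratio is strictly less than C_P, consistent with ||u||_L² ≤ C_P ||u'||_L².


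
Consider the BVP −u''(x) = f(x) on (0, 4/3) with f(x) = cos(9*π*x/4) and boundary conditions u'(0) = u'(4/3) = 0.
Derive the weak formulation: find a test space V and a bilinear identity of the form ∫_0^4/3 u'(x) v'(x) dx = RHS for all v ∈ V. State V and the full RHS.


V = H^1(0, 4/3) (no boundary constraint on v; u is determined up to an additive constant); weak form: ∫_0^4/3 u'v' dx = ∫_0^4/3 (cos(9*π*x/4)) v dx for all v ∈ V.

Multiply both sides by a test function v and integrate from 0 to 4/3:
  ∫_0^4/3 −u''(x) v(x) dx = ∫_0^4/3 f(x) v(x) dx.
Integrate the LHS by parts once:
  ∫_0^4/3 −u'' v dx = −[u'(x) v(x)]_0^4/3 + ∫_0^4/3 u'(x) v'(x) dx.
Thus ∫_0^4/3 u'(x) v'(x) dx = ∫_0^4/3 f(x) v(x) dx + [u'(x) v(x)]_0^4/3.
Choose V so that boundary terms are either known or forced to vanish.
u has homogeneous Neumann: u'(0) = u'(4/3) = 0. So [u' v]_0^4/3 = 0·v(4/3) − 0·v(0) = 0 for any v; take V = H^1(0, 4/3).
Weak formulation: find u (satisfying any essential BC) such that ∫_0^4/3 u'(x) v'(x) dx = ∫_0^4/3 f v dx for all v ∈ V (homogeneous Neumann, so boundary terms vanish).
Substituting f(x) = cos(9*π*x/4), the right-hand side is ∫_0^4/3 (cos(9*π*x/4)) v dx.
Compatibility check (pure Neumann): taking v ≡ 1 ∈ V gives 0 = ∫_0^4/3 f dx + (0) − (0), i.e. ∫_0^4/3 f dx must equal u'(0) − u'(4/3) = 0. Indeed ∫_0^4/3 (cos(9*π*x/4)) dx = 0, so the data are compatible. The solution is then unique only up to an additive constant (fix it e.g. by requiring ∫_0^4/3 u dx = 0).


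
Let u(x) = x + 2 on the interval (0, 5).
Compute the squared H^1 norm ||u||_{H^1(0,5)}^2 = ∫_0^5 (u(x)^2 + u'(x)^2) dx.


||u||_{H^1}^2 = 350/3

The H^1 norm (squared) on an interval (0, L) is
  ||u||_{H^1}^2 = ∫_0^L u(x)^2 dx + ∫_0^L u'(x)^2 dx.
Compute u'(x) = 1.
Then u(x)^2 = x**2 + 4*x + 4 and u'(x)^2 = 1.
Integrate each monomial from 0 to 5 using ∫_0^5 c·x^n dx = c·5^(n+1)/(n+1):
  ∫_0^5 u(x)^2 dx = ∫_0^5 (x^2 + 4*x + 4) dx. Term by term:
    ∫_0^5 x^2 dx = 125/3;  ∫_0^5 4*x dx = 50;  ∫_0^5 4 dx = 20.
  Sum: 125/3 + 50 + 20 = 335/3.
  ∫_0^5 u'(x)^2 dx = ∫_0^5 (1) dx. Term by term:
    ∫_0^5 1 dx = 5.
Adding: ||u||_{H^1}^2 = 335/3 + 5 = 350/3.


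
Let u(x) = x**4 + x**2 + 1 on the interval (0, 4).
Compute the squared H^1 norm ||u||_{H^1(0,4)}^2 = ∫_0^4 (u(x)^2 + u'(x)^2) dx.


||u||_{H^1}^2 = 23713388/315

The H^1 norm (squared) on an interval (0, L) is
  ||u||_{H^1}^2 = ∫_0^L u(x)^2 dx + ∫_0^L u'(x)^2 dx.
Compute u'(x) = 4*x**3 + 2*x.
Then u(x)^2 = x**8 + 2*x**6 + 3*x**4 + 2*x**2 + 1 and u'(x)^2 = 16*x**6 + 16*x**4 + 4*x**2.
Integrate each monomial from 0 to 4 using ∫_0^4 c·x^n dx = c·4^(n+1)/(n+1):
  ∫_0^4 u(x)^2 dx = ∫_0^4 (x^8 + 2*x^6 + 3*x^4 + 2*x^2 + 1) dx. Term by term:
    ∫_0^4 x^8 dx = 262144/9;  ∫_0^4 2*x^6 dx = 32768/7;  ∫_0^4 3*x^4 dx = 3072/5;
    ∫_0^4 2*x^2 dx = 128/3;  ∫_0^4 1 dx = 4.
  Sum: 262144/9 + 32768/7 + 3072/5 + 128/3 + 4 = 10857836/315.
  ∫_0^4 u'(x)^2 dx = ∫_0^4 (16*x^6 + 16*x^4 + 4*x^2) dx. Term by term:
    ∫_0^4 16*x^6 dx = 262144/7;  ∫_0^4 16*x^4 dx = 16384/5;  ∫_0^4 4*x^2 dx = 256/3.
  Sum: 262144/7 + 16384/5 + 256/3 = 4285184/105.
Adding: ||u||_{H^1}^2 = 10857836/315 + 4285184/105 = 23713388/315.


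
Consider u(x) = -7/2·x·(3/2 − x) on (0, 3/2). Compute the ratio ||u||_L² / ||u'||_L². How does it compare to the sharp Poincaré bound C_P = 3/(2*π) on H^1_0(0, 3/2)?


||u||_L² / ||u'||_L² = 3*sqrt(10)/20 < C_P = 3/(2*π).

u(x) = -7/2·x·(3/2 − x), so u'(x) = 7*x - 21/4.
u(x) = -7/2·x·(3/2 − x) vanishes at x = 0 and x = 3/2, so u ∈ H^1_0(0, 3/2). Differentiate via the product rule and integrate the resulting polynomials term by term.
  ∫_0^3/2 u² dx = ∫_0^3/2 (49*x^4/4 - 147*x^3/4 + 441*x^2/16) dx. Term by term:
    ∫_0^3/2 49*x^4/4 dx = 11907/640;  ∫_0^3/2 -147*x^3/4 dx = -11907/256;  ∫_0^3/2 441*x^2/16 dx = 3969/128.
  Sum: 11907/640 − 11907/256 + 3969/128 = 3969/1280.
  ∫_0^3/2 (u')² dx = ∫_0^3/2 (49*x^2 - 147*x/2 + 441/16) dx. Term by term:
    ∫_0^3/2 49*x^2 dx = 441/8;  ∫_0^3/2 -147*x/2 dx = -1323/16;  ∫_0^3/2 441/16 dx = 1323/32.
  Sum: 441/8 − 1323/16 + 1323/32 = 441/32.
∫_0^3/2 u² dx = 3969/1280, so ||u||_L² = 63*sqrt(5)/80.
∫_0^3/2 (u')² dx = 441/32, so ||u'||_L² = 21*sqrt(2)/8.
Ratio ||u||_L² / ||u'||_L² = 3*sqrt(10)/20.
Sharp Poincaré constant on H^1_0(0, 3/2) is C_P = L/π = 3/(2*π), achieved by sin(2*π/3·x).
A polynomial bump cannot attain the sharp Poincaré constant (only the first sine eigenfunction does), so the ratio is strictly less than C_P, consistent with ||u||_L² ≤ C_P ||u'||_L².


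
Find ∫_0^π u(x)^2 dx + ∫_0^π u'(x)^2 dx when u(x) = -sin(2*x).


||u||_{H^1(0,π)}^2 = 5*π/2

u'(x) = -2*cos(2*x).
Expand u² and (u')² and integrate term by term on (0, π), using: for integers n ≥ 1, ∫_0^π sin²(nx) dx = ∫_0^π cos²(nx) dx = π/2; for n ≠ n', ∫_0^π sin(nx)sin(n'x) dx = ∫_0^π cos(nx)cos(n'x) dx = 0; and by product-to-sum, ∫_0^π sin(nx)cos(n'x) dx = ½∫_0^π [sin((n+n')x) + sin((n−n')x)] dx, which is 0 when n+n' is even and 2n/(n²−n'²) when n+n' is odd (it need not vanish on (0, π)).
  u² squared terms: (-1)²·∫sin(2x)² dx = 1·π/2 = π/2.
  So ∫_0^π u² dx = π/2.
  (u')² squared terms: (-2)²·∫cos(2x)² dx = 4·π/2 = 2*π.
  So ∫_0^π (u')² dx = 2*π.
||u||_{H^1}^2 = (π/2) + (2*π) = 5*π/2.


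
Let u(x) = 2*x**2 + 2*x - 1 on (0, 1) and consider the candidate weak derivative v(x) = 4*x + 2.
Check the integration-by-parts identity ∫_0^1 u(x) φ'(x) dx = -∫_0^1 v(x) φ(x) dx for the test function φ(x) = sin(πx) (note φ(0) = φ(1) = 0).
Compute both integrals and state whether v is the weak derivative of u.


LHS = -8/π, RHS = -8/π. Yes, v = u' weakly.

u(x) = 2*x**2 + 2*x - 1, classical derivative u'(x) = 4*x + 2.
φ(x) = sin(πx), so φ'(x) = π*cos(π*x).
Note φ(0) = φ(1) = 0, so the boundary term u·φ vanishes.
LHS = ∫_0^1 u(x) φ'(x) dx = ∫_0^1 (2*π*x^2*cos(π*x) + 2*π*x*cos(π*x) - π*cos(π*x)) dx. Term by term:
  ∫_0^1 -π*cos(π*x) dx = 0;  ∫_0^1 2*π*x*cos(π*x) dx = -4/π;  ∫_0^1 2*π*x^2*cos(π*x) dx = -4/π.
Sum: 0 − 4/π − 4/π = -8/π.
So LHS = -8/π.
∫_0^1 v(x) φ(x) dx = ∫_0^1 (4*x*sin(π*x) + 2*sin(π*x)) dx. Term by term:
  ∫_0^1 2*sin(π*x) dx = 4/π;  ∫_0^1 4*x*sin(π*x) dx = 4/π.
Sum: 4/π + 4/π = 8/π.
So RHS = -∫_0^1 v(x) φ(x) dx = -8/π.
LHS = RHS, so the identity holds for this test φ.
Moreover u is smooth here and v(x) = u'(x) = 4*x + 2 pointwise, so the identity holds for every test function. Hence v is the weak derivative of u.


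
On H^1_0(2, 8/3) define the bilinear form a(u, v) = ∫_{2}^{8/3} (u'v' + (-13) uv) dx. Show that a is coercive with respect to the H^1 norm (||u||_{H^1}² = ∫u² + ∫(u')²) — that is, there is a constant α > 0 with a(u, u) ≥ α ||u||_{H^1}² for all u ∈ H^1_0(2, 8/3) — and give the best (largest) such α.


α = (-52 + 9*π^2)/(4 + 9*π^2)

Coercivity of a(·,·) on H^1_0(2, 8/3) means a(u, u) ≥ α ||u||_{H^1}² for every u ∈ H^1_0.
The interval has length L = 2/3, and Poincaré/coercivity depend only on L. Here a(u, u) = ∫(u')² + (-13)·∫u².
Here c = -13 < 0 with |c| < (π/L)² = 9*π^2/4, so coercivity still holds. The condition a(u,u) ≥ α||u||_{H^1}² reads (1−α)∫(u')² ≥ (α−c)∫u². Any admissible α is ≤ 1 (rapidly oscillating u have ∫u²/∫(u')² → 0), and α = 1 would force 0 ≥ (1−c)∫u², impossible since c < 1; so 1−α > 0. By the sharp Poincaré inequality on H^1_0 of an interval of length L, ∫(u')² ≥ (π/L)²∫u² with equality for the first sine mode sin(π(x−x₀)/L) (x₀ the left endpoint), so the inequality holds for all u iff (1−α)(π/L)² ≥ α − c, i.e. α ≤ ((π/L)² + c)/((π/L)² + 1) = (1 + c(L/π)²)/(1 + (L/π)²). (Direct route, valid since c ≤ 0: Poincaré gives c∫u² ≥ c(L/π)²∫(u')², so a(u,u) ≥ (1 + c(L/π)²)∫(u')², while ||u||_{H^1}² ≤ (1 + (L/π)²)∫(u')²; dividing yields the same α.) With (π/L)² = 9*π^2/4 and c = -13, the largest admissible constant is α = ((π/L)² + c)/((π/L)² + 1).
Simplifying, α = (-52 + 9*π^2)/(4 + 9*π^2).


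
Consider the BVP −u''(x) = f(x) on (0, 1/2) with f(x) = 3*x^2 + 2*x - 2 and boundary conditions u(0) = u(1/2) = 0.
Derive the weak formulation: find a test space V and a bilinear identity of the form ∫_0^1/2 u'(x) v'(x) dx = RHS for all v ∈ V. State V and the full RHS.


V = H^1_0(0, 1/2) (so v(0) = v(1/2) = 0); weak form: ∫_0^1/2 u'v' dx = ∫_0^1/2 (3*x^2 + 2*x - 2) v dx for all v ∈ V.

Multiply both sides by a test function v and integrate from 0 to 1/2:
  ∫_0^1/2 −u''(x) v(x) dx = ∫_0^1/2 f(x) v(x) dx.
Integrate the LHS by parts once:
  ∫_0^1/2 −u'' v dx = −[u'(x) v(x)]_0^1/2 + ∫_0^1/2 u'(x) v'(x) dx.
Thus ∫_0^1/2 u'(x) v'(x) dx = ∫_0^1/2 f(x) v(x) dx + [u'(x) v(x)]_0^1/2.
Choose V so that boundary terms are either known or forced to vanish.
u is Dirichlet: u(0) = u(1/2) = 0. Let V = H^1_0(0, 1/2); then v(0) = v(1/2) = 0, and [u' v]_0^1/2 = 0.
Weak formulation: find u (satisfying any essential BC) such that ∫_0^1/2 u'(x) v'(x) dx = ∫_0^1/2 f v dx for all v ∈ V.
Substituting f(x) = 3*x^2 + 2*x - 2, the right-hand side is ∫_0^1/2 (3*x^2 + 2*x - 2) v dx.


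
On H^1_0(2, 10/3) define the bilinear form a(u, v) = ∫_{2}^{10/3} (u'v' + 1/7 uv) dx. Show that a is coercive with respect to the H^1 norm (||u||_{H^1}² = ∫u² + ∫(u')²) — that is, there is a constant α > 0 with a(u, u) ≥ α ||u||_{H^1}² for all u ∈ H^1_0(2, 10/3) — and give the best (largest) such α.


α = (16 + 63*π^2)/(7*(16 + 9*π^2))

Coercivity of a(·,·) on H^1_0(2, 10/3) means a(u, u) ≥ α ||u||_{H^1}² for every u ∈ H^1_0.
The interval has length L = 4/3, and Poincaré/coercivity depend only on L. Here a(u, u) = ∫(u')² + (1/7)·∫u².
Here 0 < c = 1/7 < 1. The condition a(u,u) ≥ α||u||_{H^1}² reads (1−α)∫(u')² ≥ (α−c)∫u². Any admissible α is ≤ 1 (rapidly oscillating u have ∫u²/∫(u')² → 0), and α = 1 would force 0 ≥ (1−c)∫u², impossible since c < 1; so 1−α > 0. By the sharp Poincaré inequality on H^1_0 of an interval of length L, ∫(u')² ≥ (π/L)²∫u² with equality for the first sine mode sin(π(x−x₀)/L) (x₀ the left endpoint), so the inequality holds for all u iff (1−α)(π/L)² ≥ α − c, i.e. α ≤ ((π/L)² + c)/((π/L)² + 1) = (1 + c(L/π)²)/(1 + (L/π)²). With (π/L)² = 9*π^2/16 and c = 1/7, the largest admissible constant is α = ((π/L)² + c)/((π/L)² + 1).
Simplifying, α = (16 + 63*π^2)/(7*(16 + 9*π^2)).


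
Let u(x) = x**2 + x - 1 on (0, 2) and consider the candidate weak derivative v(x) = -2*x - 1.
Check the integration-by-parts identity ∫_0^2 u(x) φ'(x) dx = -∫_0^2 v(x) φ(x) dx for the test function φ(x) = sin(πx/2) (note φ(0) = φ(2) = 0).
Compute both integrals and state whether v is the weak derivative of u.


LHS = -12/π, RHS = 12/π. No, v is not the weak derivative of u.

u(x) = x**2 + x - 1, classical derivative u'(x) = 2*x + 1.
φ(x) = sin(πx/2), so φ'(x) = π*cos(π*x/2)/2.
Note φ(0) = φ(2) = 0, so the boundary term u·φ vanishes.
LHS = ∫_0^2 u(x) φ'(x) dx = ∫_0^2 (π*x^2*cos(π*x/2)/2 + π*x*cos(π*x/2)/2 - π*cos(π*x/2)/2) dx. Term by term:
  ∫_0^2 -π*cos(π*x/2)/2 dx = 0;  ∫_0^2 π*x*cos(π*x/2)/2 dx = -4/π;  ∫_0^2 π*x^2*cos(π*x/2)/2 dx = -8/π.
Sum: 0 − 4/π − 8/π = -12/π.
So LHS = -12/π.
∫_0^2 v(x) φ(x) dx = ∫_0^2 (-2*x*sin(π*x/2) - sin(π*x/2)) dx. Term by term:
  ∫_0^2 -sin(π*x/2) dx = -4/π;  ∫_0^2 -2*x*sin(π*x/2) dx = -8/π.
Sum: -4/π − 8/π = -12/π.
So RHS = -∫_0^2 v(x) φ(x) dx = 12/π.
LHS − RHS = -24/π ≠ 0, so the identity fails.
(For a valid weak derivative the identity must hold for EVERY test function, in particular this one. The failure shows v is NOT the weak derivative of u.)
Correct weak derivative would be u'(x) = 2*x + 1.


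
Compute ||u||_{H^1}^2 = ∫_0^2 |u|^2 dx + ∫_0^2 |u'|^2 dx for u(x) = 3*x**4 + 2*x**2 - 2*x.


||u||_{H^1}^2 = 77320/21

The H^1 norm (squared) on an interval (0, L) is
  ||u||_{H^1}^2 = ∫_0^L u(x)^2 dx + ∫_0^L u'(x)^2 dx.
Compute u'(x) = 12*x**3 + 4*x - 2.
Then u(x)^2 = 9*x**8 + 12*x**6 - 12*x**5 + 4*x**4 - 8*x**3 + 4*x**2 and u'(x)^2 = 144*x**6 + 96*x**4 - 48*x**3 + 16*x**2 - 16*x + 4.
Integrate each monomial from 0 to 2 using ∫_0^2 c·x^n dx = c·2^(n+1)/(n+1):
  ∫_0^2 u(x)^2 dx = ∫_0^2 (9*x^8 + 12*x^6 - 12*x^5 + 4*x^4 - 8*x^3 + 4*x^2) dx. Term by term:
    ∫_0^2 9*x^8 dx = 512;  ∫_0^2 12*x^6 dx = 1536/7;  ∫_0^2 -12*x^5 dx = -128;
    ∫_0^2 4*x^4 dx = 128/5;  ∫_0^2 -8*x^3 dx = -32;  ∫_0^2 4*x^2 dx = 32/3.
  Sum: 512 + 1536/7 − 128 + 128/5 − 32 + 32/3 = 63808/105.
  ∫_0^2 u'(x)^2 dx = ∫_0^2 (144*x^6 + 96*x^4 - 48*x^3 + 16*x^2 - 16*x + 4) dx. Term by term:
    ∫_0^2 144*x^6 dx = 18432/7;  ∫_0^2 96*x^4 dx = 3072/5;  ∫_0^2 -48*x^3 dx = -192;
    ∫_0^2 16*x^2 dx = 128/3;  ∫_0^2 -16*x dx = -32;  ∫_0^2 4 dx = 8.
  Sum: 18432/7 + 3072/5 − 192 + 128/3 − 32 + 8 = 322792/105.
Adding: ||u||_{H^1}^2 = 63808/105 + 322792/105 = 77320/21.


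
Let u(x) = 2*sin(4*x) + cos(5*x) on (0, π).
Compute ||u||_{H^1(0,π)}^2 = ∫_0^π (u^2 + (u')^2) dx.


||u||_{H^1(0,π)}^2 = -832/9 + 47*π

u'(x) = -5*sin(5*x) + 8*cos(4*x).
Expand u² and (u')² and integrate term by term on (0, π), using: for integers n ≥ 1, ∫_0^π sin²(nx) dx = ∫_0^π cos²(nx) dx = π/2; for n ≠ n', ∫_0^π sin(nx)sin(n'x) dx = ∫_0^π cos(nx)cos(n'x) dx = 0; and by product-to-sum, ∫_0^π sin(nx)cos(n'x) dx = ½∫_0^π [sin((n+n')x) + sin((n−n')x)] dx, which is 0 when n+n' is even and 2n/(n²−n'²) when n+n' is odd (it need not vanish on (0, π)).
  u² squared terms: (2)²·∫sin(4x)² dx = 4·π/2 = 2*π;  (1)²·∫cos(5x)² dx = 1·π/2 = π/2.
  u² cross terms: 2·(2)·(1)·∫sin(4x)·cos(5x) dx = 4·(-8/9) = -32/9.
  So ∫_0^π u² dx = 2*π + π/2 − 32/9 = -32/9 + 5*π/2.
  (u')² squared terms: (-5)²·∫sin(5x)² dx = 25·π/2 = 25*π/2;  (8)²·∫cos(4x)² dx = 64·π/2 = 32*π.
  (u')² cross terms: 2·(-5)·(8)·∫sin(5x)·cos(4x) dx = -80·(10/9) = -800/9.
  So ∫_0^π (u')² dx = 25*π/2 + 32*π − 800/9 = -800/9 + 89*π/2.
||u||_{H^1}^2 = (-32/9 + 5*π/2) + (-800/9 + 89*π/2) = -832/9 + 47*π.


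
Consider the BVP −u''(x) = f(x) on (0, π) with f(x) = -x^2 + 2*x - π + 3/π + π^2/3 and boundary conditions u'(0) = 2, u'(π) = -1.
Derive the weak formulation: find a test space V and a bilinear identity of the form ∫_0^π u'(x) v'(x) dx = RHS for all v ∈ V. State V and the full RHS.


V = H^1(0, π) (v unrestricted at boundary; u is determined up to an additive constant); weak form: ∫_0^π u'v' dx = ∫_0^π (-x^2 + 2*x - π + 3/π + π^2/3) v dx − v(π) − 2·v(0) for all v ∈ V.

Multiply both sides by a test function v and integrate from 0 to π:
  ∫_0^π −u''(x) v(x) dx = ∫_0^π f(x) v(x) dx.
Integrate the LHS by parts once:
  ∫_0^π −u'' v dx = −[u'(x) v(x)]_0^π + ∫_0^π u'(x) v'(x) dx.
Thus ∫_0^π u'(x) v'(x) dx = ∫_0^π f(x) v(x) dx + [u'(x) v(x)]_0^π.
Choose V so that boundary terms are either known or forced to vanish.
u has inhomogeneous Neumann u'(0) = 2, u'(π) = -1. [u' v]_0^π = (-1)·v(π) − (2)·v(0) = − v(π) − 2·v(0). Take V = H^1(0, π); boundary term becomes part of RHS.
Weak formulation: find u (satisfying any essential BC) such that ∫_0^π u'(x) v'(x) dx = ∫_0^π f v dx − v(π) − 2·v(0) for all v ∈ V (Neumann data are natural BCs: they enter the RHS as boundary terms).
Substituting f(x) = -x^2 + 2*x - π + 3/π + π^2/3, the right-hand side is ∫_0^π (-x^2 + 2*x - π + 3/π + π^2/3) v dx − v(π) − 2·v(0).
Compatibility check (pure Neumann): taking v ≡ 1 ∈ V gives 0 = ∫_0^π f dx + (-1) − (2), i.e. ∫_0^π f dx must equal u'(0) − u'(π) = 3. Indeed ∫_0^π (-x^2 + 2*x - π + 3/π + π^2/3) dx = 3, so the data are compatible. The solution is then unique only up to an additive constant (fix it e.g. by requiring ∫_0^π u dx = 0).


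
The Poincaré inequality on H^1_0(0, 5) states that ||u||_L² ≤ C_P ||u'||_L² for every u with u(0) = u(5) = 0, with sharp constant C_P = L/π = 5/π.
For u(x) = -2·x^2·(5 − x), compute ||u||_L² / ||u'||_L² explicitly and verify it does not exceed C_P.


||u||_L² / ||u'||_L² = 5*sqrt(14)/14 < C_P = 5/π.

u(x) = -2·x^2·(5 − x), so u'(x) = 2*x*(3*x - 10).
u(x) = -2·x^2·(5 − x) vanishes at x = 0 and x = 5, so u ∈ H^1_0(0, 5). Differentiate via the product rule and integrate the resulting polynomials term by term.
  ∫_0^5 u² dx = ∫_0^5 (4*x^6 - 40*x^5 + 100*x^4) dx. Term by term:
    ∫_0^5 4*x^6 dx = 312500/7;  ∫_0^5 -40*x^5 dx = -312500/3;  ∫_0^5 100*x^4 dx = 62500.
  Sum: 312500/7 − 312500/3 + 62500 = 62500/21.
  ∫_0^5 (u')² dx = ∫_0^5 (36*x^4 - 240*x^3 + 400*x^2) dx. Term by term:
    ∫_0^5 36*x^4 dx = 22500;  ∫_0^5 -240*x^3 dx = -37500;  ∫_0^5 400*x^2 dx = 50000/3.
  Sum: 22500 − 37500 + 50000/3 = 5000/3.
∫_0^5 u² dx = 62500/21, so ||u||_L² = 250*sqrt(21)/21.
∫_0^5 (u')² dx = 5000/3, so ||u'||_L² = 50*sqrt(6)/3.
Ratio ||u||_L² / ||u'||_L² = 5*sqrt(14)/14.
Sharp Poincaré constant on H^1_0(0, 5) is C_P = L/π = 5/π, achieved by sin(π/5·x).
A polynomial bump cannot attain the sharp Poincaré constant (only the first sine eigenfunction does), so the ratio is strictly less than C_P, consistent with ||u||_L² ≤ C_P ||u'||_L².


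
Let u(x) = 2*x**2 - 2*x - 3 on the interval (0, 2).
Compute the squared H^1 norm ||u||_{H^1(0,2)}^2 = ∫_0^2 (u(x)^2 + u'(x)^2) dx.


||u||_{H^1}^2 = 494/15

The H^1 norm (squared) on an interval (0, L) is
  ||u||_{H^1}^2 = ∫_0^L u(x)^2 dx + ∫_0^L u'(x)^2 dx.
Compute u'(x) = 4*x - 2.
Then u(x)^2 = 4*x**4 - 8*x**3 - 8*x**2 + 12*x + 9 and u'(x)^2 = 16*x**2 - 16*x + 4.
Integrate each monomial from 0 to 2 using ∫_0^2 c·x^n dx = c·2^(n+1)/(n+1):
  ∫_0^2 u(x)^2 dx = ∫_0^2 (4*x^4 - 8*x^3 - 8*x^2 + 12*x + 9) dx. Term by term:
    ∫_0^2 4*x^4 dx = 128/5;  ∫_0^2 -8*x^3 dx = -32;  ∫_0^2 -8*x^2 dx = -64/3;
    ∫_0^2 12*x dx = 24;  ∫_0^2 9 dx = 18.
  Sum: 128/5 − 32 − 64/3 + 24 + 18 = 214/15.
  ∫_0^2 u'(x)^2 dx = ∫_0^2 (16*x^2 - 16*x + 4) dx. Term by term:
    ∫_0^2 16*x^2 dx = 128/3;  ∫_0^2 -16*x dx = -32;  ∫_0^2 4 dx = 8.
  Sum: 128/3 − 32 + 8 = 56/3.
Adding: ||u||_{H^1}^2 = 214/15 + 56/3 = 494/15.


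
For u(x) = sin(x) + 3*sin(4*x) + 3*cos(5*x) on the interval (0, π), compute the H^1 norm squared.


||u||_{H^1(0,π)}^2 = -416 + 389*π/2

u'(x) = -15*sin(5*x) + cos(x) + 12*cos(4*x).
Expand u² and (u')² and integrate term by term on (0, π), using: for integers n ≥ 1, ∫_0^π sin²(nx) dx = ∫_0^π cos²(nx) dx = π/2; for n ≠ n', ∫_0^π sin(nx)sin(n'x) dx = ∫_0^π cos(nx)cos(n'x) dx = 0; and by product-to-sum, ∫_0^π sin(nx)cos(n'x) dx = ½∫_0^π [sin((n+n')x) + sin((n−n')x)] dx, which is 0 when n+n' is even and 2n/(n²−n'²) when n+n' is odd (it need not vanish on (0, π)).
  u² squared terms: (3)²·∫cos(5x)² dx = 9·π/2 = 9*π/2;  (3)²·∫sin(4x)² dx = 9·π/2 = 9*π/2;  (1)²·∫sin(x)² dx = 1·π/2 = π/2.
  u² cross terms: 2·(3)·(3)·∫cos(5x)·sin(4x) dx = 18·(-8/9) = -16;  2·(3)·(1)·∫cos(5x)·sin(x) dx = 6·(0) = 0;  2·(3)·(1)·∫sin(4x)·sin(x) dx = 6·(0) = 0.
  So ∫_0^π u² dx = 9*π/2 + 9*π/2 + π/2 − 16 + 0 + 0 = -16 + 19*π/2.
  (u')² squared terms: (-15)²·∫sin(5x)² dx = 225·π/2 = 225*π/2;  (12)²·∫cos(4x)² dx = 144·π/2 = 72*π;  (1)²·∫cos(x)² dx = 1·π/2 = π/2.
  (u')² cross terms: 2·(-15)·(12)·∫sin(5x)·cos(4x) dx = -360·(10/9) = -400;  2·(-15)·(1)·∫sin(5x)·cos(x) dx = -30·(0) = 0;  2·(12)·(1)·∫cos(4x)·cos(x) dx = 24·(0) = 0.
  So ∫_0^π (u')² dx = 225*π/2 + 72*π + π/2 − 400 + 0 + 0 = -400 + 185*π.
||u||_{H^1}^2 = (-16 + 19*π/2) + (-400 + 185*π) = -416 + 389*π/2.


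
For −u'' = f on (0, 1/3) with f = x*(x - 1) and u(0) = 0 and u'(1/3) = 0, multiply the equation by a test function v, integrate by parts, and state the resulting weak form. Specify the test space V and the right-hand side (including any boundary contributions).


V = {v ∈ H^1(0, 1/3) : v(0) = 0} (test functions vanish at x = 0 where u is specified); weak form: ∫_0^1/3 u'v' dx = ∫_0^1/3 (x*(x - 1)) v dx for all v ∈ V.

Multiply both sides by a test function v and integrate from 0 to 1/3:
  ∫_0^1/3 −u''(x) v(x) dx = ∫_0^1/3 f(x) v(x) dx.
Integrate the LHS by parts once:
  ∫_0^1/3 −u'' v dx = −[u'(x) v(x)]_0^1/3 + ∫_0^1/3 u'(x) v'(x) dx.
Thus ∫_0^1/3 u'(x) v'(x) dx = ∫_0^1/3 f(x) v(x) dx + [u'(x) v(x)]_0^1/3.
Choose V so that boundary terms are either known or forced to vanish.
Mixed BC: u(0) = 0 (Dirichlet) and u'(1/3) = 0 (Neumann). Define V = {v ∈ H^1(0, 1/3) : v(0) = 0}. Then [u' v]_0^1/3 = u'(1/3)·v(1/3) − u'(0)·0 = 0.
Weak formulation: find u (satisfying any essential BC) such that ∫_0^1/3 u'(x) v'(x) dx = ∫_0^1/3 f v dx for all v ∈ V (Dirichlet at 0 absorbed into V; the Neumann datum at x = 1/3 is zero, so no boundary term remains).
Substituting f(x) = x*(x - 1), the right-hand side is ∫_0^1/3 (x*(x - 1)) v dx.


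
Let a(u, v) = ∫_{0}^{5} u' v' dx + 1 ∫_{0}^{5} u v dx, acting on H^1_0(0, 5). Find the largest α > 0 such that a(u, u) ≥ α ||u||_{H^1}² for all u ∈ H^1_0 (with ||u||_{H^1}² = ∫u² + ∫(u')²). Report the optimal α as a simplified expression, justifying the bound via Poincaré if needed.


α = 1

Coercivity of a(·,·) on H^1_0(0, 5) means a(u, u) ≥ α ||u||_{H^1}² for every u ∈ H^1_0.
The interval has length L = 5, and Poincaré/coercivity depend only on L. Here a(u, u) = ∫(u')² + (1)·∫u².
Here c = 1 ≥ 1, so a(u,u) = ∫(u')² + c∫u² ≥ ∫(u')² + ∫u² = ||u||_{H^1}², i.e. α = 1 works. No larger α is possible: a(u,u) ≥ α||u||_{H^1}² means (1−α)∫(u')² ≥ (α−c)∫u², and for the modes u_n = sin(nπ(x−x₀)/L) (x₀ the left endpoint) one has ∫u_n²/∫(u_n')² = (L/(nπ))² → 0, so a(u_n,u_n)/||u_n||_{H^1}² → 1. Hence the optimal constant is α = 1.
Therefore α = 1.


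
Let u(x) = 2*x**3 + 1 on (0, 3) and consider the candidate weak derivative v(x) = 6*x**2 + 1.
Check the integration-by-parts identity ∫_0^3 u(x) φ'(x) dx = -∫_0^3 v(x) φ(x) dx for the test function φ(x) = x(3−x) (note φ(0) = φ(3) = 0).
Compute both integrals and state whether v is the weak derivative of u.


LHS = -729/10, RHS = -387/5. No, v is not the weak derivative of u.

u(x) = 2*x**3 + 1, classical derivative u'(x) = 6*x**2.
φ(x) = x(3−x), so φ'(x) = 3 - 2*x.
Note φ(0) = φ(3) = 0, so the boundary term u·φ vanishes.
LHS = ∫_0^3 u(x) φ'(x) dx = ∫_0^3 (-4*x^4 + 6*x^3 - 2*x + 3) dx. Term by term:
  ∫_0^3 -4*x^4 dx = -972/5;  ∫_0^3 6*x^3 dx = 243/2;  ∫_0^3 -2*x dx = -9;
  ∫_0^3 3 dx = 9.
Sum: -972/5 + 243/2 − 9 + 9 = -729/10.
So LHS = -729/10.
∫_0^3 v(x) φ(x) dx = ∫_0^3 (-6*x^4 + 18*x^3 - x^2 + 3*x) dx. Term by term:
  ∫_0^3 -6*x^4 dx = -1458/5;  ∫_0^3 18*x^3 dx = 729/2;  ∫_0^3 -x^2 dx = -9;
  ∫_0^3 3*x dx = 27/2.
Sum: -1458/5 + 729/2 − 9 + 27/2 = 387/5.
So RHS = -∫_0^3 v(x) φ(x) dx = -387/5.
LHS − RHS = 9/2 ≠ 0, so the identity fails.
(For a valid weak derivative the identity must hold for EVERY test function, in particular this one. The failure shows v is NOT the weak derivative of u.)
Correct weak derivative would be u'(x) = 6*x**2.
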